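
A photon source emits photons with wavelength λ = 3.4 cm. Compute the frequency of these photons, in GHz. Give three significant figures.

Convert to SI: λ = 3.4 cm = 0.034 m.
The photon relation is f = c/λ, giving f = 8.817e9 Hz.
Converting to GHz: f = 8.817 GHz ≈ 8.82 GHz.

8.82 GHz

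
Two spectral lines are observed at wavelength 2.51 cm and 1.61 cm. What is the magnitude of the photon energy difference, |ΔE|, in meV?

Using E = hc/λ: E₁ = 7.914 × 10^-24 J, E₂ = 1.234 × 10^-23 J.
|ΔE| = |7.914 × 10^-24 − 1.234 × 10^-23| = 4.42 × 10^-24 J = 0.0276 meV.

0.0276 meV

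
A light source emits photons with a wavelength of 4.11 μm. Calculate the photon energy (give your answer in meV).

302 meV

Take h = 6.62607015e-34 J·s, c = 2.99792458e8 m/s, 1 eV = 1.602176634e-19 J.
Convert to SI: λ = 4.11 μm = 4.11e-6 m.
The photon relation is E = hc/λ, giving E = 4.833e-20 J.
Converting to meV: E = 301.7 meV ≈ 302 meV.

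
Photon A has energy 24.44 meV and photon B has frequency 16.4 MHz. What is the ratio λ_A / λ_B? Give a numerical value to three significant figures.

2.78e-6

λ_A = 5.073e-5 m (from energy = 24.44 meV, via λ = hc/E).
λ_B = 18.28 m (from frequency = 16.4 MHz, via λ = c/f).
Ratio = 5.073e-5 / 18.28 = 2.78e-6.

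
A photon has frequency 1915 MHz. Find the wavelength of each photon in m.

0.157 m

(c = 2.99792458 × 10^8 m/s.)
In SI units: f = 1915 MHz = 1.915 × 10^9 Hz.
Since λ = c/f for a photon, λ = 0.1565 m.
So λ ≈ 0.157 m.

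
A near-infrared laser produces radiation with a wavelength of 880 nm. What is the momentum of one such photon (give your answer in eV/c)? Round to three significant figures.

In SI units: λ = 880 nm = 8.8·10^-7 m.
Since p = h/λ for a photon, p = 7.530·10^-28 kg·m/s.
Converting to eV/c: p = 1.409 eV/c ≈ 1.41 eV/c.

1.41 eV/c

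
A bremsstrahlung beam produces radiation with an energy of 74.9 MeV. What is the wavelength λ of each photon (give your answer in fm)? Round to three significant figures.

16.6 fm

Take h = 6.62607015e-34 J·s, c = 2.99792458e8 m/s, 1 eV = 1.602176634e-19 J.
First convert: E = 74.9 MeV = 1.2000e-11 J.
The photon relation is λ = hc/E, giving λ = 1.655e-14 m.
Converting to fm: λ = 16.55 fm ≈ 16.6 fm.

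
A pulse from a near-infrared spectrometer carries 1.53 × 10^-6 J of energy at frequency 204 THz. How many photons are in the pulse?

Per-photon energy: E = 1.352 × 10^-19 J (from frequency = 204 THz).
N = E_total / E_photon = 1.53 × 10^-6 J / 1.352 × 10^-19 J = 1.13 × 10^13.

1.13 × 10^13 photons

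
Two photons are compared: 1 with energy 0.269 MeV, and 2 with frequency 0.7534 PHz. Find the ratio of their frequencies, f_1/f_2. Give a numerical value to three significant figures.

f_1 = 6.504 × 10^19 Hz (from energy = 0.269 MeV, via f = E/h).
f_2 = 7.534 × 10^14 Hz (from frequency = 0.7534 PHz, via f given directly).
Ratio = 6.504 × 10^19 / 7.534 × 10^14 = 8.63 × 10^4.

8.63 × 10^4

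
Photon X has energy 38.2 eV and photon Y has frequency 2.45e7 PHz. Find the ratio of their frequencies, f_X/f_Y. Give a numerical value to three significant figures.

f_X = 9.237e15 Hz (from energy = 38.2 eV, via f = E/h).
f_Y = 2.450e22 Hz (from frequency = 2.45e7 PHz, via f given directly).
Ratio = 9.237e15 / 2.450e22 = 3.77e-7.

3.77e-7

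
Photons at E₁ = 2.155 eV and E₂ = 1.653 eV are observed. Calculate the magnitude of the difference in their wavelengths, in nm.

Using λ = hc/E: λ₁ = 5.7533e-7 m, λ₂ = 7.5006e-7 m.
|Δλ| = |5.7533e-7 − 7.5006e-7| = 1.75e-7 m = 175 nm.

175 nm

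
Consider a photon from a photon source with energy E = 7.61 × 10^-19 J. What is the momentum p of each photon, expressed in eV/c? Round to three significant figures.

(c = 2.99792458 × 10^8 m/s, 1 eV = 1.602176634 × 10^-19 J.)
Apply p = E/c: p = 2.538 × 10^-27 kg·m/s.
Converting to eV/c: p = 4.750 eV/c ≈ 4.75 eV/c.

4.75 eV/c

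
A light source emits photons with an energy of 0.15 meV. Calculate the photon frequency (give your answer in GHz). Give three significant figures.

36.3 GHz

Convert to SI: E = 0.15 meV = 2.4033 × 10^-23 J.
The photon relation is f = E/h, giving f = 3.627 × 10^10 Hz.
Converting to GHz: f = 36.27 GHz ≈ 36.3 GHz.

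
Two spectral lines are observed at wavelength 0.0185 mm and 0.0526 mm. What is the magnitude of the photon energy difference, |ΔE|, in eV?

Using E = hc/λ: E₁ = 1.074e-20 J, E₂ = 3.777e-21 J.
|ΔE| = |1.074e-20 − 3.777e-21| = 6.96e-21 J = 0.0434 eV.

0.0434 eV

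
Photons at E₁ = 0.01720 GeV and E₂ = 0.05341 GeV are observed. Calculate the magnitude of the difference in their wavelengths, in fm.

Using λ = hc/E: λ₁ = 7.2084 × 10^-14 m, λ₂ = 2.3214 × 10^-14 m.
|Δλ| = |7.2084 × 10^-14 − 2.3214 × 10^-14| = 4.89 × 10^-14 m = 48.9 fm.

48.9 fm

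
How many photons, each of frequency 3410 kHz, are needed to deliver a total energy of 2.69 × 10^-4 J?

Per-photon energy: E = 2.259 × 10^-27 J (from frequency = 3410 kHz).
N = E_total / E_photon = 2.69 × 10^-4 J / 2.259 × 10^-27 J = 1.19 × 10^23.

1.19 × 10^23 photons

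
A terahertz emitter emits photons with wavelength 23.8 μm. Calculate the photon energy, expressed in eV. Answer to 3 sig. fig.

Take h = 6.62607015e-34 J·s, c = 2.99792458e8 m/s, 1 eV = 1.602176634e-19 J.
First convert: λ = 23.8 μm = 2.38e-5 m.
For a photon E = hc/λ, so E = 8.346e-21 J.
Converting to eV: E = 0.05209 eV ≈ 0.0521 eV.

0.0521 eV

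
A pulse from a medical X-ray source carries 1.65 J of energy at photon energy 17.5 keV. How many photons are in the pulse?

Per-photon energy: E = 2.804e-15 J (from energy = 17.5 keV).
N = E_total / E_photon = 1.65 J / 2.804e-15 J = 5.88e14.

5.88e14 photons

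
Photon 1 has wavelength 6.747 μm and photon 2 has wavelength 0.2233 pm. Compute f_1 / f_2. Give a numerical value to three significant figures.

3.31 × 10^-8

f_1 = 4.443 × 10^13 Hz (from wavelength = 6.747 μm, via f = c/λ).
f_2 = 1.343 × 10^21 Hz (from wavelength = 0.2233 pm, via f = c/λ).
Ratio = 4.443 × 10^13 / 1.343 × 10^21 = 3.31 × 10^-8.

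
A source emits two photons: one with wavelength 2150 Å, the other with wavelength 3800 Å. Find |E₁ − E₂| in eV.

Using E = hc/λ: E₁ = 9.239·10^-19 J, E₂ = 5.227·10^-19 J.
|ΔE| = |9.239·10^-19 − 5.227·10^-19| = 4.01·10^-19 J = 2.50 eV.

2.50 eV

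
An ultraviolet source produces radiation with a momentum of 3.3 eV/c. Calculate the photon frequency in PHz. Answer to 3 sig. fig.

0.798 PHz

Take h = 6.62607015e-34 J·s, c = 2.99792458e8 m/s, 1 eV = 1.602176634e-19 J.
Convert to SI: p = 3.3 eV/c = 1.7636e-27 kg·m/s.
Apply f = pc/h: f = 7.979e14 Hz.
Converting to PHz: f = 0.7979 PHz ≈ 0.798 PHz.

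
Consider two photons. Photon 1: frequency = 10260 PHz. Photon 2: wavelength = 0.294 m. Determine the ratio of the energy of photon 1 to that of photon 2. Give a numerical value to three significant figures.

E_1 = 6.798 × 10^-15 J (from frequency = 10260 PHz, via E = hf).
E_2 = 6.757 × 10^-25 J (from wavelength = 0.294 m, via E = hc/λ).
Ratio = 6.798 × 10^-15 / 6.757 × 10^-25 = 1.01 × 10^10.

1.01 × 10^10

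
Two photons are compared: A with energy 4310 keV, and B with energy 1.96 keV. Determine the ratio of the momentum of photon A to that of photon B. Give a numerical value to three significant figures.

2200

p_A = 2.303e-21 kg·m/s (from energy = 4310 keV, via p = E/c).
p_B = 1.047e-24 kg·m/s (from energy = 1.96 keV, via p = E/c).
Ratio = 2.303e-21 / 1.047e-24 = 2200.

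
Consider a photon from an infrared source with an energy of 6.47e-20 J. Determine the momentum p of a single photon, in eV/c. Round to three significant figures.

Take c = 2.99792458e8 m/s, 1 eV = 1.602176634e-19 J.
For a photon p = E/c, so p = 2.158e-28 kg·m/s.
Converting to eV/c: p = 0.4038 eV/c ≈ 0.404 eV/c.

0.404 eV/c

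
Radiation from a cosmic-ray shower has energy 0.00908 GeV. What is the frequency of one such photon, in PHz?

2.20 × 10^6 PHz

(h = 6.62607015 × 10^-34 J·s, 1 eV = 1.602176634 × 10^-19 J.)
First convert: E = 0.00908 GeV = 1.4548 × 10^-12 J.
Since f = E/h for a photon, f = 2.196 × 10^21 Hz.
Converting to PHz: f = 2.196 × 10^6 PHz ≈ 2.20 × 10^6 PHz.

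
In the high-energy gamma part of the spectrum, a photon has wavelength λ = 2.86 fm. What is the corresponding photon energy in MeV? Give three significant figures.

434 MeV

(h = 6.62607015e-34 J·s, c = 2.99792458e8 m/s, 1 eV = 1.602176634e-19 J.)
In SI units: λ = 2.86 fm = 2.86e-15 m.
The photon relation is E = hc/λ, giving E = 6.946e-11 J.
Converting to MeV: E = 433.5 MeV ≈ 434 MeV.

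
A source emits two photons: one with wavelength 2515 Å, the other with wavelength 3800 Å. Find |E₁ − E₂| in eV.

Using E = hc/λ: E₁ = 7.8984·10^-19 J, E₂ = 5.2275·10^-19 J.
|ΔE| = |7.8984·10^-19 − 5.2275·10^-19| = 2.67·10^-19 J = 1.67 eV.

1.67 eV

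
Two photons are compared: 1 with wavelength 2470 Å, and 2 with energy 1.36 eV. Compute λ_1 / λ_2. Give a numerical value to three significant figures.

0.271

λ_1 = 2.470e-7 m (from wavelength = 2470 Å, via λ given directly).
λ_2 = 9.116e-7 m (from energy = 1.36 eV, via λ = hc/E).
Ratio = 2.470e-7 / 9.116e-7 = 0.271.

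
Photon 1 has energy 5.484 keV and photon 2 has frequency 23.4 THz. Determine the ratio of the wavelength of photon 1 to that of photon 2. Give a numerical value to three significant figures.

λ_1 = 2.261e-10 m (from energy = 5.484 keV, via λ = hc/E).
λ_2 = 1.281e-5 m (from frequency = 23.4 THz, via λ = c/f).
Ratio = 2.261e-10 / 1.281e-5 = 1.76e-5.

1.76e-5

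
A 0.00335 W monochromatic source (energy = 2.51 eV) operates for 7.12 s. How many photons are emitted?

Total energy: E_total = P·t = 0.00335 × 7.12 = 0.02385 J.
Per-photon energy: E = 4.021·10^-19 J.
N = E_total / E_photon = 5.93·10^16.

5.93·10^16 photons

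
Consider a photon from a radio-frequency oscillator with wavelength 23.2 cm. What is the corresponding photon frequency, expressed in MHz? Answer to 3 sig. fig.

Convert to SI: λ = 23.2 cm = 0.232 m.
Since f = c/λ for a photon, f = 1.292·10^9 Hz.
Converting to MHz: f = 1292 MHz ≈ 1290 MHz.

1290 MHz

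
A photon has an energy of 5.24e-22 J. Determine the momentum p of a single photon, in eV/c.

Take c = 2.99792458e8 m/s, 1 eV = 1.602176634e-19 J.
The photon relation is p = E/c, giving p = 1.748e-30 kg·m/s.
Converting to eV/c: p = 0.003271 eV/c ≈ 3.27e-3 eV/c.

3.27e-3 eV/c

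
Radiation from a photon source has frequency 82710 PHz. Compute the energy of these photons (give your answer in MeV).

0.342 MeV

Take h = 6.62607015 × 10^-34 J·s, 1 eV = 1.602176634 × 10^-19 J.
In SI units: f = 82710 PHz = 8.271 × 10^19 Hz.
Since E = hf for a photon, E = 5.480 × 10^-14 J.
Converting to MeV: E = 0.3421 MeV ≈ 0.342 MeV.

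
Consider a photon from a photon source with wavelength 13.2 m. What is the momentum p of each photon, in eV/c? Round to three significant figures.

9.39e-8 eV/c

The photon relation is p = h/λ, giving p = 5.020e-35 kg·m/s.
Converting to eV/c: p = 9.393e-8 eV/c ≈ 9.39e-8 eV/c.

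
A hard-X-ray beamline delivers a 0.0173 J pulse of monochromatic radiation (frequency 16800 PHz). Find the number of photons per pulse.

1.55·10^12 photons

Per-photon energy: E = 1.113·10^-14 J (from frequency = 16800 PHz).
N = E_total / E_photon = 0.0173 J / 1.113·10^-14 J = 1.55·10^12.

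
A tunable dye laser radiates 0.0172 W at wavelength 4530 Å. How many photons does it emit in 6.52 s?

Total energy: E_total = P·t = 0.0172 × 6.52 = 0.1121 J.
Per-photon energy: E = 4.385e-19 J.
N = E_total / E_photon = 2.56e17.

2.56e17 photons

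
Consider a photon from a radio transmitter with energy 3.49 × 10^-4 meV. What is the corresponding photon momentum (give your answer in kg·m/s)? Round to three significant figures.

In SI units: E = 3.49 × 10^-4 meV = 5.5916 × 10^-26 J.
For a photon p = E/c, so p = 1.865 × 10^-34 kg·m/s.
So p ≈ 1.87 × 10^-34 kg·m/s.

1.87 × 10^-34 kg·m/s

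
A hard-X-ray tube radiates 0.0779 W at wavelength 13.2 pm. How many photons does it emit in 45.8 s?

Total energy: E_total = P·t = 0.0779 × 45.8 = 3.568 J.
Per-photon energy: E = 1.505e-14 J.
N = E_total / E_photon = 2.37e14.

2.37e14 photons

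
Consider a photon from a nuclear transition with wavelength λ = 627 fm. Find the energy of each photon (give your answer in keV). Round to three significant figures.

1980 keV

In SI units: λ = 627 fm = 6.27·10^-13 m.
Apply E = hc/λ: E = 3.168·10^-13 J.
Converting to keV: E = 1977 keV ≈ 1980 keV.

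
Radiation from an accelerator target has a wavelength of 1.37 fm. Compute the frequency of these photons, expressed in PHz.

First convert: λ = 1.37 fm = 1.37 × 10^-15 m.
For a photon f = c/λ, so f = 2.188 × 10^23 Hz.
Converting to PHz: f = 2.188 × 10^8 PHz ≈ 2.19 × 10^8 PHz.

2.19 × 10^8 PHz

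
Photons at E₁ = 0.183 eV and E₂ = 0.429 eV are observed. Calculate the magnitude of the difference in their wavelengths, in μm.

Using λ = hc/E: λ₁ = 6.775·10^-6 m, λ₂ = 2.890·10^-6 m.
|Δλ| = |6.775·10^-6 − 2.890·10^-6| = 3.89·10^-6 m = 3.89 μm.

3.89 μm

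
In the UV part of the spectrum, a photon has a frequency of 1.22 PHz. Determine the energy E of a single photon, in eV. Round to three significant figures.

5.05 eV

First convert: f = 1.22 PHz = 1.22e15 Hz.
Since E = hf for a photon, E = 8.084e-19 J.
Converting to eV: E = 5.046 eV ≈ 5.05 eV.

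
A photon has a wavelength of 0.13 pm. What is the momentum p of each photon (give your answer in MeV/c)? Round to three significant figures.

9.54 MeV/c

In SI units: λ = 0.13 pm = 1.3e-13 m.
For a photon p = h/λ, so p = 5.097e-21 kg·m/s.
Converting to MeV/c: p = 9.537 MeV/c ≈ 9.54 MeV/c.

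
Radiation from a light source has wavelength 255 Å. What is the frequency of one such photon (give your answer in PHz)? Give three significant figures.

11.8 PHz

First convert: λ = 255 Å = 2.55e-8 m.
Since f = c/λ for a photon, f = 1.176e16 Hz.
Converting to PHz: f = 11.76 PHz ≈ 11.8 PHz.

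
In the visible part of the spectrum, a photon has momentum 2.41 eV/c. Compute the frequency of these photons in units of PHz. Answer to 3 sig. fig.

0.583 PHz

Convert to SI: p = 2.41 eV/c = 1.2880 × 10^-27 kg·m/s.
The photon relation is f = pc/h, giving f = 5.827 × 10^14 Hz.
Converting to PHz: f = 0.5827 PHz ≈ 0.583 PHz.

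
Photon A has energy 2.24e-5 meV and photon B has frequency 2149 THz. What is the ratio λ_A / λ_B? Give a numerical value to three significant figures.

3.97e8

λ_A = 55.35 m (from energy = 2.24e-5 meV, via λ = hc/E).
λ_B = 1.395e-7 m (from frequency = 2149 THz, via λ = c/f).
Ratio = 55.35 / 1.395e-7 = 3.97e8.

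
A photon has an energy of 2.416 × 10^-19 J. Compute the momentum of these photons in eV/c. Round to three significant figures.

For a photon p = E/c, so p = 8.059 × 10^-28 kg·m/s.
Converting to eV/c: p = 1.508 eV/c ≈ 1.51 eV/c.

1.51 eV/c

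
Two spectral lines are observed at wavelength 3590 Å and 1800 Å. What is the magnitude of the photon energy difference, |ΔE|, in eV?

3.43 eV

Using E = hc/λ: E₁ = 5.533·10^-19 J, E₂ = 1.104·10^-18 J.
|ΔE| = |5.533·10^-19 − 1.104·10^-18| = 5.50·10^-19 J = 3.43 eV.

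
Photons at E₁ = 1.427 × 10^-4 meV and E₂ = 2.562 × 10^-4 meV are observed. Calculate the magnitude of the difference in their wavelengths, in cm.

385 cm

Using λ = hc/E: λ₁ = 8.6885 m, λ₂ = 4.8394 m.
|Δλ| = |8.6885 − 4.8394| = 3.85 m = 385 cm.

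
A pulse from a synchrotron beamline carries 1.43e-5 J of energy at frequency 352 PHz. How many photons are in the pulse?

Per-photon energy: E = 2.332e-16 J (from frequency = 352 PHz).
N = E_total / E_photon = 1.43e-5 J / 2.332e-16 J = 6.13e10.

6.13e10 photons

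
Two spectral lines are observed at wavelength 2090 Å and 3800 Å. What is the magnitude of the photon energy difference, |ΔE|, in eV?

Using E = hc/λ: E₁ = 9.505e-19 J, E₂ = 5.227e-19 J.
|ΔE| = |9.505e-19 − 5.227e-19| = 4.28e-19 J = 2.67 eV.

2.67 eV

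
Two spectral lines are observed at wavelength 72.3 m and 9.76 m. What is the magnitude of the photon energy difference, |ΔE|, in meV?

1.10 × 10^-4 meV

Using E = hc/λ: E₁ = 2.748 × 10^-27 J, E₂ = 2.035 × 10^-26 J.
|ΔE| = |2.748 × 10^-27 − 2.035 × 10^-26| = 1.76 × 10^-26 J = 1.10 × 10^-4 meV.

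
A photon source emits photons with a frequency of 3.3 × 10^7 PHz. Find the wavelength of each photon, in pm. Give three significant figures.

9.08 × 10^-3 pm

Convert to SI: f = 3.3 × 10^7 PHz = 3.3 × 10^22 Hz.
The photon relation is λ = c/f, giving λ = 9.085 × 10^-15 m.
Converting to pm: λ = 0.009085 pm ≈ 9.08 × 10^-3 pm.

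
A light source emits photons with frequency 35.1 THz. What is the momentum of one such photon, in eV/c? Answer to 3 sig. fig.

Use h = 6.62607015e-34 J·s, c = 2.99792458e8 m/s, 1 eV = 1.602176634e-19 J.
Convert to SI: f = 35.1 THz = 3.51e13 Hz.
Apply p = hf/c: p = 7.758e-29 kg·m/s.
Converting to eV/c: p = 0.1452 eV/c ≈ 0.145 eV/c.

0.145 eV/c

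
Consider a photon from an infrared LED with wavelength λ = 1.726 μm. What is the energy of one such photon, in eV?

In SI units: λ = 1.726 μm = 1.726e-6 m.
Since E = hc/λ for a photon, E = 1.151e-19 J.
Converting to eV: E = 0.7183 eV ≈ 0.718 eV.

0.718 eV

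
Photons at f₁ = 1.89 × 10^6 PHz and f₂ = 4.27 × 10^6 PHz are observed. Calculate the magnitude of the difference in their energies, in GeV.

Using E = hf: E₁ = 1.252 × 10^-12 J, E₂ = 2.829 × 10^-12 J.
|ΔE| = |1.252 × 10^-12 − 2.829 × 10^-12| = 1.58 × 10^-12 J = 9.84 × 10^-3 GeV.

9.84 × 10^-3 GeV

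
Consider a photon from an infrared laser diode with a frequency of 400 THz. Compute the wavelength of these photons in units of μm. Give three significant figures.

Use c = 2.99792458 × 10^8 m/s.
First convert: f = 400 THz = 4.0 × 10^14 Hz.
Apply λ = c/f: λ = 7.495 × 10^-7 m.
Converting to μm: λ = 0.7495 μm ≈ 0.749 μm.

0.749 μm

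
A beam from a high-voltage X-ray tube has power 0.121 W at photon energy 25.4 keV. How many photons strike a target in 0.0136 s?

4.04·10^11 photons

Total energy: E_total = P·t = 0.121 × 0.0136 = 0.001646 J.
Per-photon energy: E = 4.070·10^-15 J.
N = E_total / E_photon = 4.04·10^11.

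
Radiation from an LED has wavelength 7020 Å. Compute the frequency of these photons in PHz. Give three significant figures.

0.427 PHz

Use c = 2.99792458e8 m/s.
In SI units: λ = 7020 Å = 7.02e-7 m.
For a photon f = c/λ, so f = 4.271e14 Hz.
Converting to PHz: f = 0.4271 PHz ≈ 0.427 PHz.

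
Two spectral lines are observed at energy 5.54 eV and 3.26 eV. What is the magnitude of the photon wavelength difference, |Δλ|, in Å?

Using λ = hc/E: λ₁ = 2.238e-7 m, λ₂ = 3.803e-7 m.
|Δλ| = |2.238e-7 − 3.803e-7| = 1.57e-7 m = 1570 Å.

1570 Å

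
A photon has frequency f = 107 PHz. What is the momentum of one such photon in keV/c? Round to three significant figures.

0.443 keV/c

Convert to SI: f = 107 PHz = 1.07 × 10^17 Hz.
Since p = hf/c for a photon, p = 2.365 × 10^-25 kg·m/s.
Converting to keV/c: p = 0.4425 keV/c ≈ 0.443 keV/c.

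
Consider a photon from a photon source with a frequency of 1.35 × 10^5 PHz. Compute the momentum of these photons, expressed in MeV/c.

0.558 MeV/c

Use h = 6.62607015 × 10^-34 J·s, c = 2.99792458 × 10^8 m/s, 1 eV = 1.602176634 × 10^-19 J.
In SI units: f = 1.35 × 10^5 PHz = 1.35 × 10^20 Hz.
Since p = hf/c for a photon, p = 2.984 × 10^-22 kg·m/s.
Converting to MeV/c: p = 0.5583 MeV/c ≈ 0.558 MeV/c.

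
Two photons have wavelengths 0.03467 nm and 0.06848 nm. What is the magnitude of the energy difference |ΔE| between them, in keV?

17.7 keV

Using E = hc/λ: E₁ = 5.7296·10^-15 J, E₂ = 2.9008·10^-15 J.
|ΔE| = |5.7296·10^-15 − 2.9008·10^-15| = 2.83·10^-15 J = 17.7 keV.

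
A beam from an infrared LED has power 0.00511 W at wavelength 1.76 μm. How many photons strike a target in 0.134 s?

6.07e15 photons

Total energy: E_total = P·t = 0.00511 × 0.134 = 6.847e-4 J.
Per-photon energy: E = 1.129e-19 J.
N = E_total / E_photon = 6.07e15.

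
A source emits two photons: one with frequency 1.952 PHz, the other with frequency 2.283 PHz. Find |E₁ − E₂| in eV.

1.37 eV

Using E = hf: E₁ = 1.2934e-18 J, E₂ = 1.5127e-18 J.
|ΔE| = |1.2934e-18 − 1.5127e-18| = 2.19e-19 J = 1.37 eV.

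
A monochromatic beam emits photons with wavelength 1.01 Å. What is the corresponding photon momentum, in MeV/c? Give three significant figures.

(h = 6.62607015 × 10^-34 J·s, c = 2.99792458 × 10^8 m/s, 1 eV = 1.602176634 × 10^-19 J.)
Convert to SI: λ = 1.01 Å = 1.01 × 10^-10 m.
The photon relation is p = h/λ, giving p = 6.560 × 10^-24 kg·m/s.
Converting to MeV/c: p = 0.01228 MeV/c ≈ 0.0123 MeV/c.

0.0123 MeV/c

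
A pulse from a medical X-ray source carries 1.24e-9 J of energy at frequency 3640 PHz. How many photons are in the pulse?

5.14e5 photons

Per-photon energy: E = 2.412e-15 J (from frequency = 3640 PHz).
N = E_total / E_photon = 1.24e-9 J / 2.412e-15 J = 5.14e5.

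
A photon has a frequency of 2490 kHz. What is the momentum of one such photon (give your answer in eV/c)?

(h = 6.62607015e-34 J·s, c = 2.99792458e8 m/s, 1 eV = 1.602176634e-19 J.)
In SI units: f = 2490 kHz = 2.49e6 Hz.
Apply p = hf/c: p = 5.503e-36 kg·m/s.
Converting to eV/c: p = 1.030e-8 eV/c ≈ 1.03e-8 eV/c.

1.03e-8 eV/c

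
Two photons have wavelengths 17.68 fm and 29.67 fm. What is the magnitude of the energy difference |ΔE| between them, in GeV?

Using E = hc/λ: E₁ = 1.1236 × 10^-11 J, E₂ = 6.6951 × 10^-12 J.
|ΔE| = |1.1236 × 10^-11 − 6.6951 × 10^-12| = 4.54 × 10^-12 J = 0.0283 GeV.

0.0283 GeV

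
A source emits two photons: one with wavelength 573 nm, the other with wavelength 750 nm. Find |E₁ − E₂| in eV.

Using E = hc/λ: E₁ = 3.467e-19 J, E₂ = 2.649e-19 J.
|ΔE| = |3.467e-19 − 2.649e-19| = 8.18e-20 J = 0.511 eV.

0.511 eV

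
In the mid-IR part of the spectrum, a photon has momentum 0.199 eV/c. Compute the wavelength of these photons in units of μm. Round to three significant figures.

Use h = 6.62607015 × 10^-34 J·s, c = 2.99792458 × 10^8 m/s, 1 eV = 1.602176634 × 10^-19 J.
First convert: p = 0.199 eV/c = 1.0635 × 10^-28 kg·m/s.
Apply λ = h/p: λ = 6.230 × 10^-6 m.
Converting to μm: λ = 6.230 μm ≈ 6.23 μm.

6.23 μm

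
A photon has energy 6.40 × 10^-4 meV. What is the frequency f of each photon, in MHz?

155 MHz

In SI units: E = 6.40 × 10^-4 meV = 1.0254 × 10^-25 J.
For a photon f = E/h, so f = 1.548 × 10^8 Hz.
Converting to MHz: f = 154.8 MHz ≈ 155 MHz.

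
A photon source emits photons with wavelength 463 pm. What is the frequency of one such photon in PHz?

647 PHz

Use c = 2.99792458·10^8 m/s.
In SI units: λ = 463 pm = 4.63·10^-10 m.
The photon relation is f = c/λ, giving f = 6.475·10^17 Hz.
Converting to PHz: f = 647.5 PHz ≈ 647 PHz.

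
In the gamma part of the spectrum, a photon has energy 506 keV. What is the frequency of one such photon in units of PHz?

1.22 × 10^5 PHz

Use h = 6.62607015 × 10^-34 J·s, 1 eV = 1.602176634 × 10^-19 J.
In SI units: E = 506 keV = 8.1070 × 10^-14 J.
Since f = E/h for a photon, f = 1.224 × 10^20 Hz.
Converting to PHz: f = 122400 PHz ≈ 1.22 × 10^5 PHz.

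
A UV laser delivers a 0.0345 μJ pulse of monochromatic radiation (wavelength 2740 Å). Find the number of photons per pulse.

4.76e10 photons

Per-photon energy: E = 7.250e-19 J (from wavelength = 2740 Å).
N = E_total / E_photon = 3.45e-8 J / 7.250e-19 J = 4.76e10.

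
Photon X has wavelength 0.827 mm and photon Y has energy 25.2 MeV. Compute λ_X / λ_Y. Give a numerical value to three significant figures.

λ_X = 8.270e-4 m (from wavelength = 0.827 mm, via λ given directly).
λ_Y = 4.920e-14 m (from energy = 25.2 MeV, via λ = hc/E).
Ratio = 8.270e-4 / 4.920e-14 = 1.68e10.

1.68e10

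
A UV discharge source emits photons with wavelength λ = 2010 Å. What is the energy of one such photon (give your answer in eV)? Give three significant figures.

First convert: λ = 2010 Å = 2.01·10^-7 m.
The photon relation is E = hc/λ, giving E = 9.883·10^-19 J.
Converting to eV: E = 6.168 eV ≈ 6.17 eV.

6.17 eV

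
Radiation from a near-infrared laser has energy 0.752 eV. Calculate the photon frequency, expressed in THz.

182 THz

In SI units: E = 0.752 eV = 1.2048 × 10^-19 J.
Since f = E/h for a photon, f = 1.818 × 10^14 Hz.
Converting to THz: f = 181.8 THz ≈ 182 THz.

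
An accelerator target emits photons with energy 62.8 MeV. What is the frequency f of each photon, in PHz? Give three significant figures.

1.52 × 10^7 PHz

Convert to SI: E = 62.8 MeV = 1.0062 × 10^-11 J.
Apply f = E/h: f = 1.518 × 10^22 Hz.
Converting to PHz: f = 1.518 × 10^7 PHz ≈ 1.52 × 10^7 PHz.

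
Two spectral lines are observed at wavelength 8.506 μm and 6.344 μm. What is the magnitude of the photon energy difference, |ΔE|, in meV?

Using E = hc/λ: E₁ = 2.3353 × 10^-20 J, E₂ = 3.1312 × 10^-20 J.
|ΔE| = |2.3353 × 10^-20 − 3.1312 × 10^-20| = 7.96 × 10^-21 J = 49.7 meV.

49.7 meV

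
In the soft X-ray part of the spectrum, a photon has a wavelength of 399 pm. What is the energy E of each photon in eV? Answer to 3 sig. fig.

Take h = 6.62607015e-34 J·s, c = 2.99792458e8 m/s, 1 eV = 1.602176634e-19 J.
In SI units: λ = 399 pm = 3.99e-10 m.
Apply E = hc/λ: E = 4.979e-16 J.
Converting to eV: E = 3107 eV ≈ 3110 eV.

3110 eV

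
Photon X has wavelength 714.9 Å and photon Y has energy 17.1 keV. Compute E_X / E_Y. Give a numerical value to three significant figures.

1.01 × 10^-3

E_X = 2.779 × 10^-18 J (from wavelength = 714.9 Å, via E = hc/λ).
E_Y = 2.740 × 10^-15 J (from energy = 17.1 keV, via E given directly).
Ratio = 2.779 × 10^-18 / 2.740 × 10^-15 = 1.01 × 10^-3.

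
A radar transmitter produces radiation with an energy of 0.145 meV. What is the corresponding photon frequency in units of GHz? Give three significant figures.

(h = 6.62607015e-34 J·s, 1 eV = 1.602176634e-19 J.)
First convert: E = 0.145 meV = 2.3232e-23 J.
Since f = E/h for a photon, f = 3.506e10 Hz.
Converting to GHz: f = 35.06 GHz ≈ 35.1 GHz.

35.1 GHz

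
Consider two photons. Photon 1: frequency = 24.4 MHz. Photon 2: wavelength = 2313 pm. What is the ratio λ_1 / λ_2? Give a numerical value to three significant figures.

5.31·10^9

λ_1 = 12.29 m (from frequency = 24.4 MHz, via λ = c/f).
λ_2 = 2.313·10^-9 m (from wavelength = 2313 pm, via λ given directly).
Ratio = 12.29 / 2.313·10^-9 = 5.31·10^9.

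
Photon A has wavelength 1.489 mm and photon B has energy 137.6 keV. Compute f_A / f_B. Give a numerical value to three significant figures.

f_A = 2.013e11 Hz (from wavelength = 1.489 mm, via f = c/λ).
f_B = 3.327e19 Hz (from energy = 137.6 keV, via f = E/h).
Ratio = 2.013e11 / 3.327e19 = 6.05e-9.

6.05e-9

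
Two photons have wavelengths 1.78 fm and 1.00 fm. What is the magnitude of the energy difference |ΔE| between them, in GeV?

Using E = hc/λ: E₁ = 1.116e-10 J, E₂ = 1.986e-10 J.
|ΔE| = |1.116e-10 − 1.986e-10| = 8.70e-11 J = 0.543 GeV.

0.543 GeV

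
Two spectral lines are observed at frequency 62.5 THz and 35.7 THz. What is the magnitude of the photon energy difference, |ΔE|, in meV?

Using E = hf: E₁ = 4.141·10^-20 J, E₂ = 2.366·10^-20 J.
|ΔE| = |4.141·10^-20 − 2.366·10^-20| = 1.78·10^-20 J = 111 meV.

111 meV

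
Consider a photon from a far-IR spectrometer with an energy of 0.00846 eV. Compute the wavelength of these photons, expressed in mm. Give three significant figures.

In SI units: E = 0.00846 eV = 1.3554e-21 J.
For a photon λ = hc/E, so λ = 1.466e-4 m.
Converting to mm: λ = 0.1466 mm ≈ 0.147 mm.

0.147 mm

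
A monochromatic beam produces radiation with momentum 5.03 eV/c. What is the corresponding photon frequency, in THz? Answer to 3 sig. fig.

Use h = 6.62607015e-34 J·s, c = 2.99792458e8 m/s, 1 eV = 1.602176634e-19 J.
Convert to SI: p = 5.03 eV/c = 2.6882e-27 kg·m/s.
Apply f = pc/h: f = 1.216e15 Hz.
Converting to THz: f = 1216 THz ≈ 1220 THz.

1220 THz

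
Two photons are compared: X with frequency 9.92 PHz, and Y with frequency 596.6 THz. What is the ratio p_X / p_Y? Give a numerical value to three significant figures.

16.6

p_X = 2.193e-26 kg·m/s (from frequency = 9.92 PHz, via p = hf/c).
p_Y = 1.319e-27 kg·m/s (from frequency = 596.6 THz, via p = hf/c).
Ratio = 2.193e-26 / 1.319e-27 = 16.6.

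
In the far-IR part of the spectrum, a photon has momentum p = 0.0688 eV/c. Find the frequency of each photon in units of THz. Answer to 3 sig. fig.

Use h = 6.62607015·10^-34 J·s, c = 2.99792458·10^8 m/s, 1 eV = 1.602176634·10^-19 J.
First convert: p = 0.0688 eV/c = 3.6769·10^-29 kg·m/s.
Since f = pc/h for a photon, f = 1.664·10^13 Hz.
Converting to THz: f = 16.64 THz ≈ 16.6 THz.

16.6 THz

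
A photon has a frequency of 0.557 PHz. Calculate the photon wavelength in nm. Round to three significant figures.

538 nm

Convert to SI: f = 0.557 PHz = 5.57 × 10^14 Hz.
For a photon λ = c/f, so λ = 5.382 × 10^-7 m.
Converting to nm: λ = 538.2 nm ≈ 538 nm.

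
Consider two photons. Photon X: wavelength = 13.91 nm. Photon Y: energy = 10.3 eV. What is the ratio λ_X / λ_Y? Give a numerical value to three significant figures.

λ_X = 1.391e-8 m (from wavelength = 13.91 nm, via λ given directly).
λ_Y = 1.204e-7 m (from energy = 10.3 eV, via λ = hc/E).
Ratio = 1.391e-8 / 1.204e-7 = 0.116.

0.116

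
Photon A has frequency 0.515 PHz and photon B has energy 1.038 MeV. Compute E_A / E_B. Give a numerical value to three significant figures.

E_A = 3.412e-19 J (from frequency = 0.515 PHz, via E = hf).
E_B = 1.663e-13 J (from energy = 1.038 MeV, via E given directly).
Ratio = 3.412e-19 / 1.663e-13 = 2.05e-6.

2.05e-6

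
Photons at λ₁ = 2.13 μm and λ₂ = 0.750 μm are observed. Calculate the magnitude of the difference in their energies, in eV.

Using E = hc/λ: E₁ = 9.326e-20 J, E₂ = 2.649e-19 J.
|ΔE| = |9.326e-20 − 2.649e-19| = 1.72e-19 J = 1.07 eV.

1.07 eV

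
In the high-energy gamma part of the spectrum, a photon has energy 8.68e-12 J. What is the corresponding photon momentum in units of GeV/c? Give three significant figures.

Take c = 2.99792458e8 m/s, 1 eV = 1.602176634e-19 J.
For a photon p = E/c, so p = 2.895e-20 kg·m/s.
Converting to GeV/c: p = 0.05418 GeV/c ≈ 0.0542 GeV/c.

0.0542 GeV/c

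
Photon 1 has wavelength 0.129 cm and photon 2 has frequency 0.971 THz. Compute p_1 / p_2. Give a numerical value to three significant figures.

0.239

p_1 = 5.136·10^-31 kg·m/s (from wavelength = 0.129 cm, via p = h/λ).
p_2 = 2.146·10^-30 kg·m/s (from frequency = 0.971 THz, via p = hf/c).
Ratio = 5.136·10^-31 / 2.146·10^-30 = 0.239.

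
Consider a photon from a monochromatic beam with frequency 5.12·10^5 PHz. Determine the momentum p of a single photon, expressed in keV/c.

First convert: f = 5.12·10^5 PHz = 5.12·10^20 Hz.
For a photon p = hf/c, so p = 1.132·10^-21 kg·m/s.
Converting to keV/c: p = 2117 keV/c ≈ 2120 keV/c.

2120 keV/c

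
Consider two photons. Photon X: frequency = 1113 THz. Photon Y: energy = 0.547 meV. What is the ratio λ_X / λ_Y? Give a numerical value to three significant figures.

λ_X = 2.694·10^-7 m (from frequency = 1113 THz, via λ = c/f).
λ_Y = 0.002267 m (from energy = 0.547 meV, via λ = hc/E).
Ratio = 2.694·10^-7 / 0.002267 = 1.19·10^-4.

1.19·10^-4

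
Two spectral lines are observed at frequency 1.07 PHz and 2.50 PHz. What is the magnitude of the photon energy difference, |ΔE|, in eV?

Using E = hf: E₁ = 7.090 × 10^-19 J, E₂ = 1.657 × 10^-18 J.
|ΔE| = |7.090 × 10^-19 − 1.657 × 10^-18| = 9.48 × 10^-19 J = 5.91 eV.

5.91 eV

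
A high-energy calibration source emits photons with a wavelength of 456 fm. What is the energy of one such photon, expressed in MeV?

2.72 MeV

First convert: λ = 456 fm = 4.56 × 10^-13 m.
For a photon E = hc/λ, so E = 4.356 × 10^-13 J.
Converting to MeV: E = 2.719 MeV ≈ 2.72 MeV.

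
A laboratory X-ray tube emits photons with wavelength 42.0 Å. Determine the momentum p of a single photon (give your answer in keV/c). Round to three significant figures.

0.295 keV/c

Use h = 6.62607015e-34 J·s, c = 2.99792458e8 m/s, 1 eV = 1.602176634e-19 J.
First convert: λ = 42.0 Å = 4.20e-9 m.
For a photon p = h/λ, so p = 1.578e-25 kg·m/s.
Converting to keV/c: p = 0.2952 keV/c ≈ 0.295 keV/c.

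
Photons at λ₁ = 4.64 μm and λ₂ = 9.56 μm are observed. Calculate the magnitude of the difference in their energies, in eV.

0.138 eV

Using E = hc/λ: E₁ = 4.281 × 10^-20 J, E₂ = 2.078 × 10^-20 J.
|ΔE| = |4.281 × 10^-20 − 2.078 × 10^-20| = 2.20 × 10^-20 J = 0.138 eV.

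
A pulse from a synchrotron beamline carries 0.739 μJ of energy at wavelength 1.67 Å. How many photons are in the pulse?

6.21e8 photons

Per-photon energy: E = 1.189e-15 J (from wavelength = 1.67 Å).
N = E_total / E_photon = 7.39e-7 J / 1.189e-15 J = 6.21e8.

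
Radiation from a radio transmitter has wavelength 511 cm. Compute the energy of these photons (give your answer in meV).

2.43e-4 meV

In SI units: λ = 511 cm = 5.11 m.
The photon relation is E = hc/λ, giving E = 3.887e-26 J.
Converting to meV: E = 2.426e-4 meV ≈ 2.43e-4 meV.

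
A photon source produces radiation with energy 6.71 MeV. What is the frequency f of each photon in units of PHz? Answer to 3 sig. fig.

In SI units: E = 6.71 MeV = 1.0751·10^-12 J.
Since f = E/h for a photon, f = 1.622·10^21 Hz.
Converting to PHz: f = 1.622·10^6 PHz ≈ 1.62·10^6 PHz.

1.62·10^6 PHz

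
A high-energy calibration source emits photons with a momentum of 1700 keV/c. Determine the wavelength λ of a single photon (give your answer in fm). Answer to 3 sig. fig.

729 fm

Convert to SI: p = 1700 keV/c = 9.0853e-22 kg·m/s.
Apply λ = h/p: λ = 7.293e-13 m.
Converting to fm: λ = 729.3 fm ≈ 729 fm.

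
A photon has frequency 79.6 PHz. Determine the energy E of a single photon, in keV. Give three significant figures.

0.329 keV

Convert to SI: f = 79.6 PHz = 7.96e16 Hz.
Since E = hf for a photon, E = 5.274e-17 J.
Converting to keV: E = 0.3292 keV ≈ 0.329 keV.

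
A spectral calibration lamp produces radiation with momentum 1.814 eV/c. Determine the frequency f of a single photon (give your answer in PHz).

0.439 PHz

(h = 6.62607015 × 10^-34 J·s, c = 2.99792458 × 10^8 m/s, 1 eV = 1.602176634 × 10^-19 J.)
In SI units: p = 1.814 eV/c = 9.6945 × 10^-28 kg·m/s.
The photon relation is f = pc/h, giving f = 4.386 × 10^14 Hz.
Converting to PHz: f = 0.4386 PHz ≈ 0.439 PHz.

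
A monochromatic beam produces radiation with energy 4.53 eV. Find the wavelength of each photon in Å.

2740 Å

Take h = 6.62607015 × 10^-34 J·s, c = 2.99792458 × 10^8 m/s, 1 eV = 1.602176634 × 10^-19 J.
First convert: E = 4.53 eV = 7.2579 × 10^-19 J.
For a photon λ = hc/E, so λ = 2.737 × 10^-7 m.
Converting to Å: λ = 2737 Å ≈ 2740 Å.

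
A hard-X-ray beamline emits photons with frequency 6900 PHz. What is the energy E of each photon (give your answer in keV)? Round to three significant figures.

28.5 keV

In SI units: f = 6900 PHz = 6.9 × 10^18 Hz.
Apply E = hf: E = 4.572 × 10^-15 J.
Converting to keV: E = 28.54 keV ≈ 28.5 keV.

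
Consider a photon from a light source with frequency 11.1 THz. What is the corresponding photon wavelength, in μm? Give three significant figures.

27.0 μm

Take c = 2.99792458e8 m/s.
In SI units: f = 11.1 THz = 1.11e13 Hz.
Apply λ = c/f: λ = 2.701e-5 m.
Converting to μm: λ = 27.01 μm ≈ 27.0 μm.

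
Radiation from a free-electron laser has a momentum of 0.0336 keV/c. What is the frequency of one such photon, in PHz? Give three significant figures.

8.12 PHz

Take h = 6.62607015 × 10^-34 J·s, c = 2.99792458 × 10^8 m/s, 1 eV = 1.602176634 × 10^-19 J.
In SI units: p = 0.0336 keV/c = 1.7957 × 10^-26 kg·m/s.
Since f = pc/h for a photon, f = 8.124 × 10^15 Hz.
Converting to PHz: f = 8.124 PHz ≈ 8.12 PHz.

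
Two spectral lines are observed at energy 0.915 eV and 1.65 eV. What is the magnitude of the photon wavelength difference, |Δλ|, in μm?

0.604 μm

Using λ = hc/E: λ₁ = 1.355e-6 m, λ₂ = 7.514e-7 m.
|Δλ| = |1.355e-6 − 7.514e-7| = 6.04e-7 m = 0.604 μm.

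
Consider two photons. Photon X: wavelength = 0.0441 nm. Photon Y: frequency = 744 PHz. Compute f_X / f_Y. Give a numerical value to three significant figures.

f_X = 6.798 × 10^18 Hz (from wavelength = 0.0441 nm, via f = c/λ).
f_Y = 7.440 × 10^17 Hz (from frequency = 744 PHz, via f given directly).
Ratio = 6.798 × 10^18 / 7.440 × 10^17 = 9.14.

9.14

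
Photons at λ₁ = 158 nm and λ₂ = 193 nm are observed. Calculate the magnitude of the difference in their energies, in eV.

Using E = hc/λ: E₁ = 1.257e-18 J, E₂ = 1.029e-18 J.
|ΔE| = |1.257e-18 − 1.029e-18| = 2.28e-19 J = 1.42 eV.

1.42 eV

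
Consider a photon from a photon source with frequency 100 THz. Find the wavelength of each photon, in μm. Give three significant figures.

First convert: f = 100 THz = 1.0 × 10^14 Hz.
Since λ = c/f for a photon, λ = 2.998 × 10^-6 m.
Converting to μm: λ = 2.998 μm ≈ 3.00 μm.

3.00 μm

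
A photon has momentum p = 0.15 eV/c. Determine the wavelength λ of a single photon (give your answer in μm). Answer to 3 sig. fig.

8.27 μm

Take h = 6.62607015·10^-34 J·s, c = 2.99792458·10^8 m/s, 1 eV = 1.602176634·10^-19 J.
Convert to SI: p = 0.15 eV/c = 8.0164·10^-29 kg·m/s.
For a photon λ = h/p, so λ = 8.266·10^-6 m.
Converting to μm: λ = 8.266 μm ≈ 8.27 μm.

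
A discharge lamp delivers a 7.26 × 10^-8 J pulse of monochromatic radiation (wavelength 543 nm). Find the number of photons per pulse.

1.98 × 10^11 photons

Per-photon energy: E = 3.658 × 10^-19 J (from wavelength = 543 nm).
N = E_total / E_photon = 7.26 × 10^-8 J / 3.658 × 10^-19 J = 1.98 × 10^11.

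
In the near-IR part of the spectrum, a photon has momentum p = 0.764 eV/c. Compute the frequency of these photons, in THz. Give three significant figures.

185 THz

Convert to SI: p = 0.764 eV/c = 4.0830 × 10^-28 kg·m/s.
For a photon f = pc/h, so f = 1.847 × 10^14 Hz.
Converting to THz: f = 184.7 THz ≈ 185 THz.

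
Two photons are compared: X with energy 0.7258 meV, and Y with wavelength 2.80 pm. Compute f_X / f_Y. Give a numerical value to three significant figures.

f_X = 1.755 × 10^11 Hz (from energy = 0.7258 meV, via f = E/h).
f_Y = 1.071 × 10^20 Hz (from wavelength = 2.80 pm, via f = c/λ).
Ratio = 1.755 × 10^11 / 1.071 × 10^20 = 1.64 × 10^-9.

1.64 × 10^-9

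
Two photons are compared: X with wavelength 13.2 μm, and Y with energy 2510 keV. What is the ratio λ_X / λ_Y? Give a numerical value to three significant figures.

λ_X = 1.320 × 10^-5 m (from wavelength = 13.2 μm, via λ given directly).
λ_Y = 4.940 × 10^-13 m (from energy = 2510 keV, via λ = hc/E).
Ratio = 1.320 × 10^-5 / 4.940 × 10^-13 = 2.67 × 10^7.

2.67 × 10^7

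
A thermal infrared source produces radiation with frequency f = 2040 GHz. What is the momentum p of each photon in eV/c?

In SI units: f = 2040 GHz = 2.04e12 Hz.
Since p = hf/c for a photon, p = 4.509e-30 kg·m/s.
Converting to eV/c: p = 0.008437 eV/c ≈ 8.44e-3 eV/c.

8.44e-3 eV/c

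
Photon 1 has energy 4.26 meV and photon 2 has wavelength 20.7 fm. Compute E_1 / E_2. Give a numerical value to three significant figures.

E_1 = 6.825e-22 J (from energy = 4.26 meV, via E given directly).
E_2 = 9.596e-12 J (from wavelength = 20.7 fm, via E = hc/λ).
Ratio = 6.825e-22 / 9.596e-12 = 7.11e-11.

7.11e-11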